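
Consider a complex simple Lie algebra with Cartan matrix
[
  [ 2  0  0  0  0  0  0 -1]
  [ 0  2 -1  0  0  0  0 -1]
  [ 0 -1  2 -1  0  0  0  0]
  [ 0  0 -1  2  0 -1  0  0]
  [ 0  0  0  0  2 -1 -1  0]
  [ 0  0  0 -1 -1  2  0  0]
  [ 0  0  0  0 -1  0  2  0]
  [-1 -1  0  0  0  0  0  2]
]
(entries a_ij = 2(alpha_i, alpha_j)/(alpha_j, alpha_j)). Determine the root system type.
A_8 (sl(9))

The matrix has rank 8 with 2's on the diagonal. Reading the off-diagonal entries as Dynkin edges (a single edge where a_ij = a_ji = -1; a double or triple edge where a_ij * a_ji = 2 or 3), the diagram is a chain of 8 nodes with single edges (A_8). One simple-root ordering that puts it in standard form is (alpha_7, alpha_5, alpha_6, alpha_4, alpha_3, alpha_2, alpha_8, alpha_1). So the algebra is type A_8, i.e. sl(9).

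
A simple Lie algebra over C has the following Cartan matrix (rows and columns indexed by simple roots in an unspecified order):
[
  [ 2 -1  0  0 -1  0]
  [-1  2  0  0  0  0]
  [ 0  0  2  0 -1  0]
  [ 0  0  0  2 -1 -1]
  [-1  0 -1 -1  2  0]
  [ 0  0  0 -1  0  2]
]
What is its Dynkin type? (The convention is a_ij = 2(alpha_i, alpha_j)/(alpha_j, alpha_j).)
The matrix has rank 6 with 2's on the diagonal. Reading the off-diagonal entries as Dynkin edges (a single edge where a_ij = a_ji = -1; a double or triple edge where a_ij * a_ji = 2 or 3), the diagram is a chain of 5 nodes with one extra node attached to the third node from one end (E_6). One simple-root ordering that puts it in standard form is (alpha_6, alpha_3, alpha_4, alpha_5, alpha_1, alpha_2). So the algebra is type E_6.

type E_6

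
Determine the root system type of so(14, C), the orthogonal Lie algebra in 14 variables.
D_7

This is so(14) with 14 even, which has dimension 14(14-1)/2 = 91 and rank 14/2 = 7. In the classification of classical Lie algebras, the orthogonal algebra so(2n) in an even number of variables has type D_n; here n = 7, so the Dynkin diagram is a chain of 5 nodes with a fork of two nodes at one end (D_7). Hence the type is D_7.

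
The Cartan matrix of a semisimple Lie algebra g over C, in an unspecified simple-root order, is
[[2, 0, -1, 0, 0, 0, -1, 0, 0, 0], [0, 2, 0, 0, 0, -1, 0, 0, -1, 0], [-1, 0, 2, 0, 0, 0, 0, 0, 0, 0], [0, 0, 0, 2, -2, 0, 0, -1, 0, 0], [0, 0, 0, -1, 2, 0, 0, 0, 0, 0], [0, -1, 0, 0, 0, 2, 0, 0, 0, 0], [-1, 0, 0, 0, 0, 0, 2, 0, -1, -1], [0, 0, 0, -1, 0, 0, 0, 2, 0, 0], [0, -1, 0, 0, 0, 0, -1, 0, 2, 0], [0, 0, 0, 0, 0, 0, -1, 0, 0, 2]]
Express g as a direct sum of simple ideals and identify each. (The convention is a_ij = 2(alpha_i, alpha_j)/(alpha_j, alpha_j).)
type B_3 + type E_7

The diagram associated to this matrix has two connected components: the simple roots {alpha_4, alpha_5, alpha_8} form a chain of 3 nodes with a double edge at one end; the terminal node there is the unique short simple root (B_3), and {alpha_1, alpha_2, alpha_3, alpha_6, alpha_7, alpha_9, alpha_10} form a chain of 6 nodes with one extra node attached to the third node from one end (E_7). A semisimple Lie algebra decomposes uniquely as the direct sum of simple ideals, one per connected component of its Dynkin diagram, so g ≅ B_3 ⊕ E_7 (dimension 21 + 133 = 154).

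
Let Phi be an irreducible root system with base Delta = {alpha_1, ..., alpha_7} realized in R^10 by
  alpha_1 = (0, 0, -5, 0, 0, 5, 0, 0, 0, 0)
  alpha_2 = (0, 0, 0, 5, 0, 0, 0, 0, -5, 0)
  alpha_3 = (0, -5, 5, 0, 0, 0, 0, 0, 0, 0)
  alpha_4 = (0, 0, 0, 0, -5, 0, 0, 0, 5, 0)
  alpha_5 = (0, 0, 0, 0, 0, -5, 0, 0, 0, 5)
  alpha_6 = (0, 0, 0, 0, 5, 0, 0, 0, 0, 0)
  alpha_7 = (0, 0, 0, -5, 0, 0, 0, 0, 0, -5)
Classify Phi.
Compute the Cartan integers a_ij = 2(alpha_i, alpha_j)/(alpha_j, alpha_j); the resulting 7x7 Cartan matrix is
[[2, 0, -1, 0, -1, 0, 0], [0, 2, 0, -1, 0, 0, -1], [-1, 0, 2, 0, 0, 0, 0], [0, -1, 0, 2, 0, -2, 0], [-1, 0, 0, 0, 2, 0, -1], [0, 0, 0, -1, 0, 2, 0], [0, -1, 0, 0, -1, 0, 2]].
The roots have two lengths (squared-length ratio 2:1); the short ones are alpha_{6}. The associated Dynkin diagram is a chain of 7 nodes with a double edge at one end; the terminal node there is the unique short simple root (B_7), so the type is B_7 (the algebra so(15)).

B7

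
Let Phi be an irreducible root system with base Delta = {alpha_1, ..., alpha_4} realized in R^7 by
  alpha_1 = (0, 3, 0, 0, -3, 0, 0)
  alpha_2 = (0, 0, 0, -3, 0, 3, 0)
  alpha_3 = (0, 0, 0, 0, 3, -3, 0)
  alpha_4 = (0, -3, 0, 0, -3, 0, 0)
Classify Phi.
D_4

Compute the Cartan integers a_ij = 2(alpha_i, alpha_j)/(alpha_j, alpha_j); the resulting 4x4 Cartan matrix is
[[2, 0, -1, 0], [0, 2, -1, 0], [-1, -1, 2, -1], [0, 0, -1, 2]].
All simple roots have the same length, so the diagram is simply laced. The associated Dynkin diagram is a chain of 2 nodes with a fork of two nodes at one end (D_4), so the type is D_4 (the algebra so(8)).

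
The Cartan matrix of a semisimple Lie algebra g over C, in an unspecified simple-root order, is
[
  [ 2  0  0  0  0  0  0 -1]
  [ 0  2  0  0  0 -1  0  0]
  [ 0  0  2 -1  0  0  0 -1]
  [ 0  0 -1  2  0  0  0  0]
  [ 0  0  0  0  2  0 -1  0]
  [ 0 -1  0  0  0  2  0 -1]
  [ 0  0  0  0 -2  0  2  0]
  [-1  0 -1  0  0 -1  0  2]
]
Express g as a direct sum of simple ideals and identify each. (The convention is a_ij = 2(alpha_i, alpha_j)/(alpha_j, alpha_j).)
B2 + E6

The diagram associated to this matrix has two connected components: the simple roots {alpha_5, alpha_7} form a chain of 2 nodes with a double edge at one end; the terminal node there is the unique short simple root (B_2), and {alpha_1, alpha_2, alpha_3, alpha_4, alpha_6, alpha_8} form a chain of 5 nodes with one extra node attached to the third node from one end (E_6). A semisimple Lie algebra decomposes uniquely as the direct sum of simple ideals, one per connected component of its Dynkin diagram, so g ≅ B_2 ⊕ E_6 (dimension 10 + 78 = 88).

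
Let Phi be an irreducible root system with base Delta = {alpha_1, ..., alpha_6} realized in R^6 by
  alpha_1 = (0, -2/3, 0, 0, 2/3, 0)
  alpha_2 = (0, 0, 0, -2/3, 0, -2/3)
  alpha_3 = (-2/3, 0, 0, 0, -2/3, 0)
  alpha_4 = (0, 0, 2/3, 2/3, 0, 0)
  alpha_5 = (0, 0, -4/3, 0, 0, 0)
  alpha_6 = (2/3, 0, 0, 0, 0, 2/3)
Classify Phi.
Compute the Cartan integers a_ij = 2(alpha_i, alpha_j)/(alpha_j, alpha_j); the resulting 6x6 Cartan matrix is
[[2, 0, -1, 0, 0, 0], [0, 2, 0, -1, 0, -1], [-1, 0, 2, 0, 0, -1], [0, -1, 0, 2, -1, 0], [0, 0, 0, -2, 2, 0], [0, -1, -1, 0, 0, 2]].
The roots have two lengths (squared-length ratio 2:1); the short ones are alpha_{1,2,3,4,6}. The associated Dynkin diagram is a chain of 6 nodes with a double edge at one end; the terminal node there is the unique long simple root (C_6), so the type is C_6 (the algebra sp(12)).

C6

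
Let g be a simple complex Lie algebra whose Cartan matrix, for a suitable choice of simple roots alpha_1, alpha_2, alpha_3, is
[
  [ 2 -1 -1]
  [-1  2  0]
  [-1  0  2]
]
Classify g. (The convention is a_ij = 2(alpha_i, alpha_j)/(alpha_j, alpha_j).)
A3

The matrix has rank 3 with 2's on the diagonal. Reading the off-diagonal entries as Dynkin edges (a single edge where a_ij = a_ji = -1; a double or triple edge where a_ij * a_ji = 2 or 3), the diagram is a chain of 3 nodes with single edges (A_3). One simple-root ordering that puts it in standard form is (alpha_3, alpha_1, alpha_2). So the algebra is type A_3, i.e. sl(4).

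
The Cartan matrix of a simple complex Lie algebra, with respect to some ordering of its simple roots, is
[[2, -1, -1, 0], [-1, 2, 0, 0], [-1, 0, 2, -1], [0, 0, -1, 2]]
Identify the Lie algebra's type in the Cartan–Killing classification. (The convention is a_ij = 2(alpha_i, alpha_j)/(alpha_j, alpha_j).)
A_4 (sl(5))

The matrix has rank 4 with 2's on the diagonal. Reading the off-diagonal entries as Dynkin edges (a single edge where a_ij = a_ji = -1; a double or triple edge where a_ij * a_ji = 2 or 3), the diagram is a chain of 4 nodes with single edges (A_4). One simple-root ordering that puts it in standard form is (alpha_4, alpha_3, alpha_1, alpha_2). So the algebra is type A_4, i.e. sl(5).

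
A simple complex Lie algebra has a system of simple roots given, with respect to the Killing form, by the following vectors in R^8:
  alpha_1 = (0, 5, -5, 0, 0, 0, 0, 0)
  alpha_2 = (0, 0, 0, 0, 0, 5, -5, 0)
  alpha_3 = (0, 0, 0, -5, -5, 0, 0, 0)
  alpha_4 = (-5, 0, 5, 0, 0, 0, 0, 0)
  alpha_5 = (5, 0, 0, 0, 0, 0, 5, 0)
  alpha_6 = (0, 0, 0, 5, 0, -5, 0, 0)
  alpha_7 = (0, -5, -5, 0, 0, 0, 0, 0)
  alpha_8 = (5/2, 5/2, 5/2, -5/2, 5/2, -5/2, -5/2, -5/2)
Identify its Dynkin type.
E_8

Compute the Cartan integers a_ij = 2(alpha_i, alpha_j)/(alpha_j, alpha_j); the resulting 8x8 Cartan matrix is
[[2, 0, 0, -1, 0, 0, 0, 0], [0, 2, 0, 0, -1, -1, 0, 0], [0, 0, 2, 0, 0, -1, 0, 0], [-1, 0, 0, 2, -1, 0, -1, 0], [0, -1, 0, -1, 2, 0, 0, 0], [0, -1, -1, 0, 0, 2, 0, 0], [0, 0, 0, -1, 0, 0, 2, -1], [0, 0, 0, 0, 0, 0, -1, 2]].
All simple roots have the same length, so the diagram is simply laced. The associated Dynkin diagram is a chain of 7 nodes with one extra node attached to the third node from one end (E_8), so the type is E_8.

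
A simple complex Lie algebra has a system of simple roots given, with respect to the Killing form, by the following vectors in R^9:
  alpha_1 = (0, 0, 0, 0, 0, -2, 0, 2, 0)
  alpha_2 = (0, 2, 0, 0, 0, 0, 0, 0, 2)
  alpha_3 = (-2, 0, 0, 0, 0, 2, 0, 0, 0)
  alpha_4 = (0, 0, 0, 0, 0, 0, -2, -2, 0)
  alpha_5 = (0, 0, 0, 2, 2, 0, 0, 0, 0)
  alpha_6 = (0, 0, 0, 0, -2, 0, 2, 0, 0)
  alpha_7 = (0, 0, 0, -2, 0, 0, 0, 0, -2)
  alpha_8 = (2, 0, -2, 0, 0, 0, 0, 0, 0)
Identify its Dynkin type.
Compute the Cartan integers a_ij = 2(alpha_i, alpha_j)/(alpha_j, alpha_j); the resulting 8x8 Cartan matrix is
[[2, 0, -1, -1, 0, 0, 0, 0], [0, 2, 0, 0, 0, 0, -1, 0], [-1, 0, 2, 0, 0, 0, 0, -1], [-1, 0, 0, 2, 0, -1, 0, 0], [0, 0, 0, 0, 2, -1, -1, 0], [0, 0, 0, -1, -1, 2, 0, 0], [0, -1, 0, 0, -1, 0, 2, 0], [0, 0, -1, 0, 0, 0, 0, 2]].
All simple roots have the same length, so the diagram is simply laced. The associated Dynkin diagram is a chain of 8 nodes with single edges (A_8), so the type is A_8 (the algebra sl(9)).

A_8 (sl(9))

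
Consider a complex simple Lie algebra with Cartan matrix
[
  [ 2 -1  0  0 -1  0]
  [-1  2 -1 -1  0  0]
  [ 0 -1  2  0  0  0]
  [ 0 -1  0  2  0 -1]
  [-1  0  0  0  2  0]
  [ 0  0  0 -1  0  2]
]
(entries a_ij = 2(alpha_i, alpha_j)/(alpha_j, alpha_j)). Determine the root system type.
E_6

The matrix has rank 6 with 2's on the diagonal. Reading the off-diagonal entries as Dynkin edges (a single edge where a_ij = a_ji = -1; a double or triple edge where a_ij * a_ji = 2 or 3), the diagram is a chain of 5 nodes with one extra node attached to the third node from one end (E_6). One simple-root ordering that puts it in standard form is (alpha_6, alpha_3, alpha_4, alpha_2, alpha_1, alpha_5). So the algebra is type E_6.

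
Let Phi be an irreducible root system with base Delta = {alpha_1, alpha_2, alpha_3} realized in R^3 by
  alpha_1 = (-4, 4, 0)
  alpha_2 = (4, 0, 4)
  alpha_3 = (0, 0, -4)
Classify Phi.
Compute the Cartan integers a_ij = 2(alpha_i, alpha_j)/(alpha_j, alpha_j); the resulting 3x3 Cartan matrix is
[[2, -1, 0], [-1, 2, -2], [0, -1, 2]].
The roots have two lengths (squared-length ratio 2:1); the short ones are alpha_{3}. The associated Dynkin diagram is a chain of 3 nodes with a double edge at one end; the terminal node there is the unique short simple root (B_3), so the type is B_3 (the algebra so(7)).

B3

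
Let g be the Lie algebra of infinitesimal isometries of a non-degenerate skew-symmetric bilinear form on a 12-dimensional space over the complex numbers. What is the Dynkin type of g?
type C_6

This is sp(12), which has dimension 12(12+1)/2 = 78 and rank 12/2 = 6. In the classification of classical Lie algebras, the symplectic algebra sp(2n) has type C_n; here n = 6, so the Dynkin diagram is a chain of 6 nodes with a double edge at one end; the terminal node there is the unique long simple root (C_6). Hence the type is C_6.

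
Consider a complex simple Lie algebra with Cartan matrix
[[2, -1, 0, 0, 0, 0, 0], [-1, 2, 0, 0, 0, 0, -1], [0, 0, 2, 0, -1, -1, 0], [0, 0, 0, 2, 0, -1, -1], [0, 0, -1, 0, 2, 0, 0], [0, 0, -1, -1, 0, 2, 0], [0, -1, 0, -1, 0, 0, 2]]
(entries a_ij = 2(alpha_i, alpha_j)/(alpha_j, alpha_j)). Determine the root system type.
The matrix has rank 7 with 2's on the diagonal. Reading the off-diagonal entries as Dynkin edges (a single edge where a_ij = a_ji = -1; a double or triple edge where a_ij * a_ji = 2 or 3), the diagram is a chain of 7 nodes with single edges (A_7). One simple-root ordering that puts it in standard form is (alpha_1, alpha_2, alpha_7, alpha_4, alpha_6, alpha_3, alpha_5). So the algebra is type A_7, i.e. sl(8).

A_7 (sl(8))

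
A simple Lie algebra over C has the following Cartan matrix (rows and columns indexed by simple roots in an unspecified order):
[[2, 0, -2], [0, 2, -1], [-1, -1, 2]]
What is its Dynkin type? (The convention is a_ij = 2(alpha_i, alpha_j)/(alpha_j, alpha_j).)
The matrix has rank 3 with 2's on the diagonal. Reading the off-diagonal entries as Dynkin edges (a single edge where a_ij = a_ji = -1; a double or triple edge where a_ij * a_ji = 2 or 3), the diagram is a chain of 3 nodes with a double edge at one end; the terminal node there is the unique long simple root (C_3). One simple-root ordering that puts it in standard form is (alpha_2, alpha_3, alpha_1). So the algebra is type C_3, i.e. sp(6).

C_3 (sp(6))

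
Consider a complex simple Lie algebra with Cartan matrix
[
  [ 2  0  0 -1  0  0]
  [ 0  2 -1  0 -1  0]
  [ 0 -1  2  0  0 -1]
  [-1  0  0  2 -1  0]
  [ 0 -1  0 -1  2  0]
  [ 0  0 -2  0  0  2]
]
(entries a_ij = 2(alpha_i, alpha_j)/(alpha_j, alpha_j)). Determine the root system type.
type C_6

The matrix has rank 6 with 2's on the diagonal. Reading the off-diagonal entries as Dynkin edges (a single edge where a_ij = a_ji = -1; a double or triple edge where a_ij * a_ji = 2 or 3), the diagram is a chain of 6 nodes with a double edge at one end; the terminal node there is the unique long simple root (C_6). One simple-root ordering that puts it in standard form is (alpha_1, alpha_4, alpha_5, alpha_2, alpha_3, alpha_6). So the algebra is type C_6, i.e. sp(12).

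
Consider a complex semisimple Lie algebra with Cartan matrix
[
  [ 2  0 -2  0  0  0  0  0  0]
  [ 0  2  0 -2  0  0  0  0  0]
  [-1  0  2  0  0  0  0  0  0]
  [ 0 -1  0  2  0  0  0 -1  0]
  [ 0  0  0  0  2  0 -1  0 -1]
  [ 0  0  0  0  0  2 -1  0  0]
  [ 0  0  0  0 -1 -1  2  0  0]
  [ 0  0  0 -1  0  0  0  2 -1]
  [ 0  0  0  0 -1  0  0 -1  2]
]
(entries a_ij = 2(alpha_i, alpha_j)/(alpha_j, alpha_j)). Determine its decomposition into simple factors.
The diagram associated to this matrix has two connected components: the simple roots {alpha_1, alpha_3} form a chain of 2 nodes with a double edge at one end; the terminal node there is the unique short simple root (B_2), and {alpha_2, alpha_4, alpha_5, alpha_6, alpha_7, alpha_8, alpha_9} form a chain of 7 nodes with a double edge at one end; the terminal node there is the unique long simple root (C_7). A semisimple Lie algebra decomposes uniquely as the direct sum of simple ideals, one per connected component of its Dynkin diagram, so g ≅ B_2 ⊕ C_7 (dimension 10 + 105 = 115).

B_2 + C_7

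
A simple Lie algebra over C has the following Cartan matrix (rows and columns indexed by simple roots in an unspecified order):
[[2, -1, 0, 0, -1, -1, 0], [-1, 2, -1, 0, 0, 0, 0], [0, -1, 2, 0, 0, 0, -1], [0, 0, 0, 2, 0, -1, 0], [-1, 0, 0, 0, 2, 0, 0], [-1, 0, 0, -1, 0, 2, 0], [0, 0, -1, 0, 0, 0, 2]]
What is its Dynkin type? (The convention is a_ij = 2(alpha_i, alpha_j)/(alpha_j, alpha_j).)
The matrix has rank 7 with 2's on the diagonal. Reading the off-diagonal entries as Dynkin edges (a single edge where a_ij = a_ji = -1; a double or triple edge where a_ij * a_ji = 2 or 3), the diagram is a chain of 6 nodes with one extra node attached to the third node from one end (E_7). One simple-root ordering that puts it in standard form is (alpha_4, alpha_5, alpha_6, alpha_1, alpha_2, alpha_3, alpha_7). So the algebra is type E_7.

E7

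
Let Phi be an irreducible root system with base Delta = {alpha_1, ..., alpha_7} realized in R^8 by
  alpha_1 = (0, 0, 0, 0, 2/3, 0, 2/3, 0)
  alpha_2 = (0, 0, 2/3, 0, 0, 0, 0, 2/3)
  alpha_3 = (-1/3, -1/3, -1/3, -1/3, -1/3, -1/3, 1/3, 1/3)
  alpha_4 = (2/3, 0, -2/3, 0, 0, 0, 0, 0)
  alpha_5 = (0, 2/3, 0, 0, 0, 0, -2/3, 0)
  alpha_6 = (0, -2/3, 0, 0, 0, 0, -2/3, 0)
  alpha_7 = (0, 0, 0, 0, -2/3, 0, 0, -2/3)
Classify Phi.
Compute the Cartan integers a_ij = 2(alpha_i, alpha_j)/(alpha_j, alpha_j); the resulting 7x7 Cartan matrix is
[[2, 0, 0, 0, -1, -1, -1], [0, 2, 0, -1, 0, 0, -1], [0, 0, 2, 0, -1, 0, 0], [0, -1, 0, 2, 0, 0, 0], [-1, 0, -1, 0, 2, 0, 0], [-1, 0, 0, 0, 0, 2, 0], [-1, -1, 0, 0, 0, 0, 2]].
All simple roots have the same length, so the diagram is simply laced. The associated Dynkin diagram is a chain of 6 nodes with one extra node attached to the third node from one end (E_7), so the type is E_7.

E7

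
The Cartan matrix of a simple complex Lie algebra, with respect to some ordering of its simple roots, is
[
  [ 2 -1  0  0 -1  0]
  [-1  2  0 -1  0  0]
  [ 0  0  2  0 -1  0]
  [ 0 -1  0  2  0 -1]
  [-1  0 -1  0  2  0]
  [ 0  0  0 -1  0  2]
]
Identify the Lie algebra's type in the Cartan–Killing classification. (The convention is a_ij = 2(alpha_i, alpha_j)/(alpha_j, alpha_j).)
The matrix has rank 6 with 2's on the diagonal. Reading the off-diagonal entries as Dynkin edges (a single edge where a_ij = a_ji = -1; a double or triple edge where a_ij * a_ji = 2 or 3), the diagram is a chain of 6 nodes with single edges (A_6). One simple-root ordering that puts it in standard form is (alpha_3, alpha_5, alpha_1, alpha_2, alpha_4, alpha_6). So the algebra is type A_6, i.e. sl(7).

A_6 (sl(7))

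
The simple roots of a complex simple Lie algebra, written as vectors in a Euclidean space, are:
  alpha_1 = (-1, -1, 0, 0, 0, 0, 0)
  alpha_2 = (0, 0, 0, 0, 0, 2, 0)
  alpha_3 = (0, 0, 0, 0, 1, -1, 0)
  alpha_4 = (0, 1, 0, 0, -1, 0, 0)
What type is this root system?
Compute the Cartan integers a_ij = 2(alpha_i, alpha_j)/(alpha_j, alpha_j); the resulting 4x4 Cartan matrix is
[[2, 0, 0, -1], [0, 2, -2, 0], [0, -1, 2, -1], [-1, 0, -1, 2]].
The roots have two lengths (squared-length ratio 2:1); the short ones are alpha_{1,3,4}. The associated Dynkin diagram is a chain of 4 nodes with a double edge at one end; the terminal node there is the unique long simple root (C_4), so the type is C_4 (the algebra sp(8)).

type C_4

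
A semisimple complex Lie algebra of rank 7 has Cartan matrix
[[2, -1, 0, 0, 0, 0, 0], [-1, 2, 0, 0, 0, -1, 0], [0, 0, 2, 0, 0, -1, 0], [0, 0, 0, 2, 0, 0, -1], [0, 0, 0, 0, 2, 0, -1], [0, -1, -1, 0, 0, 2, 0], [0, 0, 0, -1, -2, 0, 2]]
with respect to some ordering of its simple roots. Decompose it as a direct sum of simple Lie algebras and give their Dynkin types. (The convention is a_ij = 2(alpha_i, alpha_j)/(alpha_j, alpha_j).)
The diagram associated to this matrix has two connected components: the simple roots {alpha_1, alpha_2, alpha_3, alpha_6} form a chain of 4 nodes with single edges (A_4), and {alpha_4, alpha_5, alpha_7} form a chain of 3 nodes with a double edge at one end; the terminal node there is the unique short simple root (B_3). A semisimple Lie algebra decomposes uniquely as the direct sum of simple ideals, one per connected component of its Dynkin diagram, so g ≅ A_4 ⊕ B_3 (dimension 24 + 21 = 45).

A_4 (sl(5)) ⊕ B_3 (so(7))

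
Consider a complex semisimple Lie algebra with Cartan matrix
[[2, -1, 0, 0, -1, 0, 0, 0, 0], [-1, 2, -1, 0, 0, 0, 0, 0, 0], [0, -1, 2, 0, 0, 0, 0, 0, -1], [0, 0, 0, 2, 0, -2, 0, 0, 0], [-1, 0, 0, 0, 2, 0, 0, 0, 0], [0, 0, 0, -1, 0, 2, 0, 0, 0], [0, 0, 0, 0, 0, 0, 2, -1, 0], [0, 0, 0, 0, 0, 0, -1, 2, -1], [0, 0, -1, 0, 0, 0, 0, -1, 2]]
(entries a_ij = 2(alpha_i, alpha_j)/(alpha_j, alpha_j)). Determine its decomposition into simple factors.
The diagram associated to this matrix has two connected components: the simple roots {alpha_1, alpha_2, alpha_3, alpha_5, alpha_7, alpha_8, alpha_9} form a chain of 7 nodes with single edges (A_7), and {alpha_4, alpha_6} form a chain of 2 nodes with a double edge at one end; the terminal node there is the unique short simple root (B_2). A semisimple Lie algebra decomposes uniquely as the direct sum of simple ideals, one per connected component of its Dynkin diagram, so g ≅ A_7 ⊕ B_2 (dimension 63 + 10 = 73).

type A_7 ⊕ type B_2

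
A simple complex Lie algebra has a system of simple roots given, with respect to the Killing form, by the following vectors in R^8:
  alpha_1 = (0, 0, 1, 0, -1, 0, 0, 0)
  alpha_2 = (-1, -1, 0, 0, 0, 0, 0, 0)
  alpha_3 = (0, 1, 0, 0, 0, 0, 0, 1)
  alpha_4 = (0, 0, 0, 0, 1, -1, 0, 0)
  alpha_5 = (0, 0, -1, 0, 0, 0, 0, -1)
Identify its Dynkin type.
Compute the Cartan integers a_ij = 2(alpha_i, alpha_j)/(alpha_j, alpha_j); the resulting 5x5 Cartan matrix is
[[2, 0, 0, -1, -1], [0, 2, -1, 0, 0], [0, -1, 2, 0, -1], [-1, 0, 0, 2, 0], [-1, 0, -1, 0, 2]].
All simple roots have the same length, so the diagram is simply laced. The associated Dynkin diagram is a chain of 5 nodes with single edges (A_5), so the type is A_5 (the algebra sl(6)).

A_5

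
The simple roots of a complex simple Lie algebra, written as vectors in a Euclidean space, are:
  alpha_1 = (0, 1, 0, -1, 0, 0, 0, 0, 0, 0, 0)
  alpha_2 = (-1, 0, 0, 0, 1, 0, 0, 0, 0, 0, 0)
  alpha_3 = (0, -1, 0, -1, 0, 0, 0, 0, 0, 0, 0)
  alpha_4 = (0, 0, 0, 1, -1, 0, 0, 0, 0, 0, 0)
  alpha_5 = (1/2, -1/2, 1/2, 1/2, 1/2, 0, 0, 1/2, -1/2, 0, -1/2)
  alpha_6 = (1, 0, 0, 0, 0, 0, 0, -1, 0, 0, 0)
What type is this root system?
Compute the Cartan integers a_ij = 2(alpha_i, alpha_j)/(alpha_j, alpha_j); the resulting 6x6 Cartan matrix is
[[2, 0, 0, -1, -1, 0], [0, 2, 0, -1, 0, -1], [0, 0, 2, -1, 0, 0], [-1, -1, -1, 2, 0, 0], [-1, 0, 0, 0, 2, 0], [0, -1, 0, 0, 0, 2]].
All simple roots have the same length, so the diagram is simply laced. The associated Dynkin diagram is a chain of 5 nodes with one extra node attached to the third node from one end (E_6), so the type is E_6.

E_6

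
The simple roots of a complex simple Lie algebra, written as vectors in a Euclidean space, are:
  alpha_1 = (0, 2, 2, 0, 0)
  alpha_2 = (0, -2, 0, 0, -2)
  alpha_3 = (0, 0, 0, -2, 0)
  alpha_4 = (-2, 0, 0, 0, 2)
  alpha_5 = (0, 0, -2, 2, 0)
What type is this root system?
Compute the Cartan integers a_ij = 2(alpha_i, alpha_j)/(alpha_j, alpha_j); the resulting 5x5 Cartan matrix is
[[2, -1, 0, 0, -1], [-1, 2, 0, -1, 0], [0, 0, 2, 0, -1], [0, -1, 0, 2, 0], [-1, 0, -2, 0, 2]].
The roots have two lengths (squared-length ratio 2:1); the short ones are alpha_{3}. The associated Dynkin diagram is a chain of 5 nodes with a double edge at one end; the terminal node there is the unique short simple root (B_5), so the type is B_5 (the algebra so(11)).

B_5 (so(11))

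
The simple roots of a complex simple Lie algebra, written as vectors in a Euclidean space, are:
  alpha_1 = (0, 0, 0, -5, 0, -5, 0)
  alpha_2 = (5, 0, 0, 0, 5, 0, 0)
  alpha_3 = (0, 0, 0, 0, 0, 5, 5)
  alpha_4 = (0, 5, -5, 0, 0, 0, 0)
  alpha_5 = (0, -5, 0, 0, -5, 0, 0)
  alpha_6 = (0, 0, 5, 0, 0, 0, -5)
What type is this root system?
Compute the Cartan integers a_ij = 2(alpha_i, alpha_j)/(alpha_j, alpha_j); the resulting 6x6 Cartan matrix is
[[2, 0, -1, 0, 0, 0], [0, 2, 0, 0, -1, 0], [-1, 0, 2, 0, 0, -1], [0, 0, 0, 2, -1, -1], [0, -1, 0, -1, 2, 0], [0, 0, -1, -1, 0, 2]].
All simple roots have the same length, so the diagram is simply laced. The associated Dynkin diagram is a chain of 6 nodes with single edges (A_6), so the type is A_6 (the algebra sl(7)).

type A_6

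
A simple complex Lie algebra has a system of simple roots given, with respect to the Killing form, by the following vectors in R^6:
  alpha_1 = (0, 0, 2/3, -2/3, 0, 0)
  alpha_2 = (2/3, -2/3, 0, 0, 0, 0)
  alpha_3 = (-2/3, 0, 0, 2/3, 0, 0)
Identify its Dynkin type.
A3

Compute the Cartan integers a_ij = 2(alpha_i, alpha_j)/(alpha_j, alpha_j); the resulting 3x3 Cartan matrix is
[[2, 0, -1], [0, 2, -1], [-1, -1, 2]].
All simple roots have the same length, so the diagram is simply laced. The associated Dynkin diagram is a chain of 3 nodes with single edges (A_3), so the type is A_3 (the algebra sl(4)).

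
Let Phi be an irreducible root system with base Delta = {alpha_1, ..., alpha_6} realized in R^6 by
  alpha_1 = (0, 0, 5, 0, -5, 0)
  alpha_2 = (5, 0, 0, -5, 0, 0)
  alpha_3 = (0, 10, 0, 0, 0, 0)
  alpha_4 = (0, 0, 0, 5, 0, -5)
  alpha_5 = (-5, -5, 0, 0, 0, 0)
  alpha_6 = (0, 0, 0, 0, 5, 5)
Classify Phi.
Compute the Cartan integers a_ij = 2(alpha_i, alpha_j)/(alpha_j, alpha_j); the resulting 6x6 Cartan matrix is
[[2, 0, 0, 0, 0, -1], [0, 2, 0, -1, -1, 0], [0, 0, 2, 0, -2, 0], [0, -1, 0, 2, 0, -1], [0, -1, -1, 0, 2, 0], [-1, 0, 0, -1, 0, 2]].
The roots have two lengths (squared-length ratio 2:1); the short ones are alpha_{1,2,4,5,6}. The associated Dynkin diagram is a chain of 6 nodes with a double edge at one end; the terminal node there is the unique long simple root (C_6), so the type is C_6 (the algebra sp(12)).

C_6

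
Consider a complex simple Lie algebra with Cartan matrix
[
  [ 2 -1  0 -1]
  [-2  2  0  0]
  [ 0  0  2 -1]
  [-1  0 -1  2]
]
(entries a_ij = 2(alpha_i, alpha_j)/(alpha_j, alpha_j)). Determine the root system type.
type C_4

The matrix has rank 4 with 2's on the diagonal. Reading the off-diagonal entries as Dynkin edges (a single edge where a_ij = a_ji = -1; a double or triple edge where a_ij * a_ji = 2 or 3), the diagram is a chain of 4 nodes with a double edge at one end; the terminal node there is the unique long simple root (C_4). One simple-root ordering that puts it in standard form is (alpha_3, alpha_4, alpha_1, alpha_2). So the algebra is type C_4, i.e. sp(8).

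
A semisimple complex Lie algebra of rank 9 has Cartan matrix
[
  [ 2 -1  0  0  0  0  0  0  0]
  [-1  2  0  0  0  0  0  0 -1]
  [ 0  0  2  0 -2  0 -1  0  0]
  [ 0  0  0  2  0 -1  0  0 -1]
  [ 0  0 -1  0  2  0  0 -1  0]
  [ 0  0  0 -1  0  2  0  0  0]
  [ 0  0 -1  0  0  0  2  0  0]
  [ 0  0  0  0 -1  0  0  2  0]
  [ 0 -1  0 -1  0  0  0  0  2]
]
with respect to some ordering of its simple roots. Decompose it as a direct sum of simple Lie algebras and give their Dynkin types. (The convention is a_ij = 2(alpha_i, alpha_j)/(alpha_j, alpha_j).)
A_5 (sl(6)) + F_4

The diagram associated to this matrix has two connected components: the simple roots {alpha_1, alpha_2, alpha_4, alpha_6, alpha_9} form a chain of 5 nodes with single edges (A_5), and {alpha_3, alpha_5, alpha_7, alpha_8} form a chain of 4 nodes with a double edge between the middle two (F_4). A semisimple Lie algebra decomposes uniquely as the direct sum of simple ideals, one per connected component of its Dynkin diagram, so g ≅ A_5 ⊕ F_4 (dimension 35 + 52 = 87).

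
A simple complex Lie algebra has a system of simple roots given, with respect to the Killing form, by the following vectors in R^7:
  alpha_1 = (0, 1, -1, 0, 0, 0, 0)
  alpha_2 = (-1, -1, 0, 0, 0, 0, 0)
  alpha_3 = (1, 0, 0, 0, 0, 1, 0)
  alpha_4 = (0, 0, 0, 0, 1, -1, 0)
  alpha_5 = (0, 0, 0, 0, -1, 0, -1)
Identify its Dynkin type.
A5

Compute the Cartan integers a_ij = 2(alpha_i, alpha_j)/(alpha_j, alpha_j); the resulting 5x5 Cartan matrix is
[[2, -1, 0, 0, 0], [-1, 2, -1, 0, 0], [0, -1, 2, -1, 0], [0, 0, -1, 2, -1], [0, 0, 0, -1, 2]].
All simple roots have the same length, so the diagram is simply laced. The associated Dynkin diagram is a chain of 5 nodes with single edges (A_5), so the type is A_5 (the algebra sl(6)).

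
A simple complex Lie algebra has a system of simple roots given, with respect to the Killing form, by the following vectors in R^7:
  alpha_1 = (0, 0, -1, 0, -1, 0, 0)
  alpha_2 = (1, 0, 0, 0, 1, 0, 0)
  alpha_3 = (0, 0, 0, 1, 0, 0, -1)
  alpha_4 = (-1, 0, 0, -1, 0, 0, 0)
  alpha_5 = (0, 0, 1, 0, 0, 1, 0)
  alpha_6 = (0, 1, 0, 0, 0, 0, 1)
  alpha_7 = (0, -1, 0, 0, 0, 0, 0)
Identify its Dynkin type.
B7

Compute the Cartan integers a_ij = 2(alpha_i, alpha_j)/(alpha_j, alpha_j); the resulting 7x7 Cartan matrix is
[[2, -1, 0, 0, -1, 0, 0], [-1, 2, 0, -1, 0, 0, 0], [0, 0, 2, -1, 0, -1, 0], [0, -1, -1, 2, 0, 0, 0], [-1, 0, 0, 0, 2, 0, 0], [0, 0, -1, 0, 0, 2, -2], [0, 0, 0, 0, 0, -1, 2]].
The roots have two lengths (squared-length ratio 2:1); the short ones are alpha_{7}. The associated Dynkin diagram is a chain of 7 nodes with a double edge at one end; the terminal node there is the unique short simple root (B_7), so the type is B_7 (the algebra so(15)).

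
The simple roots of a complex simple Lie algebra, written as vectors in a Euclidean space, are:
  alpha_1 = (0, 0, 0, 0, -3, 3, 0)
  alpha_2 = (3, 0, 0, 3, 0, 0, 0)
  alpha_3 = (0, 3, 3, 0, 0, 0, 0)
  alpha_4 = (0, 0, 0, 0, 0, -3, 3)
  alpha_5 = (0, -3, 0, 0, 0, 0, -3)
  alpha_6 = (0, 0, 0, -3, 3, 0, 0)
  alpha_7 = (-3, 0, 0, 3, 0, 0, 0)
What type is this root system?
D_7

Compute the Cartan integers a_ij = 2(alpha_i, alpha_j)/(alpha_j, alpha_j); the resulting 7x7 Cartan matrix is
[[2, 0, 0, -1, 0, -1, 0], [0, 2, 0, 0, 0, -1, 0], [0, 0, 2, 0, -1, 0, 0], [-1, 0, 0, 2, -1, 0, 0], [0, 0, -1, -1, 2, 0, 0], [-1, -1, 0, 0, 0, 2, -1], [0, 0, 0, 0, 0, -1, 2]].
All simple roots have the same length, so the diagram is simply laced. The associated Dynkin diagram is a chain of 5 nodes with a fork of two nodes at one end (D_7), so the type is D_7 (the algebra so(14)).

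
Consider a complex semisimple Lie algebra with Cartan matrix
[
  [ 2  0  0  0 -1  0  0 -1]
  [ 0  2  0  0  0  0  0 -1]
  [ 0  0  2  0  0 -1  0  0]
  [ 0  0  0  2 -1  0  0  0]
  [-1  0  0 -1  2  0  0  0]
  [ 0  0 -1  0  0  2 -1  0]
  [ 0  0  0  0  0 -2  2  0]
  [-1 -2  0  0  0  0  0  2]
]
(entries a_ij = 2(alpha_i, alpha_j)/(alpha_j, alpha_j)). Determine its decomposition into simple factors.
The diagram associated to this matrix has two connected components: the simple roots {alpha_1, alpha_2, alpha_4, alpha_5, alpha_8} form a chain of 5 nodes with a double edge at one end; the terminal node there is the unique short simple root (B_5), and {alpha_3, alpha_6, alpha_7} form a chain of 3 nodes with a double edge at one end; the terminal node there is the unique long simple root (C_3). A semisimple Lie algebra decomposes uniquely as the direct sum of simple ideals, one per connected component of its Dynkin diagram, so g ≅ B_5 ⊕ C_3 (dimension 55 + 21 = 76).

B5 + C3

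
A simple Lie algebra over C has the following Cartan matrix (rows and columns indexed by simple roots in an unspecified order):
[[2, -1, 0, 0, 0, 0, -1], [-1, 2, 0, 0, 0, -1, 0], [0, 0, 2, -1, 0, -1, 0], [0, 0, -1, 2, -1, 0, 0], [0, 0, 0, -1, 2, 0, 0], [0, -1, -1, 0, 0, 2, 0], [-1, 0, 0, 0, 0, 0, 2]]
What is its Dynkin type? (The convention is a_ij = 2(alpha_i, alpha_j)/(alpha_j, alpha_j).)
A_7

The matrix has rank 7 with 2's on the diagonal. Reading the off-diagonal entries as Dynkin edges (a single edge where a_ij = a_ji = -1; a double or triple edge where a_ij * a_ji = 2 or 3), the diagram is a chain of 7 nodes with single edges (A_7). One simple-root ordering that puts it in standard form is (alpha_5, alpha_4, alpha_3, alpha_6, alpha_2, alpha_1, alpha_7). So the algebra is type A_7, i.e. sl(8).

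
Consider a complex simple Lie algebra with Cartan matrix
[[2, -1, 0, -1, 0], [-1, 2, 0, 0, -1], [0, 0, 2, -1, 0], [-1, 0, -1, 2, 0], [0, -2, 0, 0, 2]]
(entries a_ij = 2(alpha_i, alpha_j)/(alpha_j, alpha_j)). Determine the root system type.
C_5

The matrix has rank 5 with 2's on the diagonal. Reading the off-diagonal entries as Dynkin edges (a single edge where a_ij = a_ji = -1; a double or triple edge where a_ij * a_ji = 2 or 3), the diagram is a chain of 5 nodes with a double edge at one end; the terminal node there is the unique long simple root (C_5). One simple-root ordering that puts it in standard form is (alpha_3, alpha_4, alpha_1, alpha_2, alpha_5). So the algebra is type C_5, i.e. sp(10).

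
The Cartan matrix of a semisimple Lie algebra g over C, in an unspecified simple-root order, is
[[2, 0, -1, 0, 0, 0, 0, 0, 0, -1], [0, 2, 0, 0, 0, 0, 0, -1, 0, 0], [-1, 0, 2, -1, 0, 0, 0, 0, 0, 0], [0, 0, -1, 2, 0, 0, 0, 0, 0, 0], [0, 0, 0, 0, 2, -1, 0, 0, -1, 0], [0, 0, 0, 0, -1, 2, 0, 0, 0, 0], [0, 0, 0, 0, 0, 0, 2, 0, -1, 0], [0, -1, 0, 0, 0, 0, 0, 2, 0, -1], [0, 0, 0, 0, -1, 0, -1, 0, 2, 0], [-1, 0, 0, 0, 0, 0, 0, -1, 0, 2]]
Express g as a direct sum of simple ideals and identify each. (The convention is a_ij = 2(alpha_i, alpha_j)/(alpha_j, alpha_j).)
The diagram associated to this matrix has two connected components: the simple roots {alpha_5, alpha_6, alpha_7, alpha_9} form a chain of 4 nodes with single edges (A_4), and {alpha_1, alpha_2, alpha_3, alpha_4, alpha_8, alpha_10} form a chain of 6 nodes with single edges (A_6). A semisimple Lie algebra decomposes uniquely as the direct sum of simple ideals, one per connected component of its Dynkin diagram, so g ≅ A_4 ⊕ A_6 (dimension 24 + 48 = 72).

type A_4 ⊕ type A_6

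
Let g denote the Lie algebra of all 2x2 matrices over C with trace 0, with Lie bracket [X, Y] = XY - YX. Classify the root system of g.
This is sl(2), which has dimension 2^2 - 1 = 3 and rank 2 - 1 = 1 (a Cartan subalgebra is the diagonal traceless matrices). In the classification of classical Lie algebras, the special linear algebra sl(n+1) has type A_n; here n = 1, so the Dynkin diagram is a chain of 1 nodes with single edges (A_1). Hence the type is A_1.

A1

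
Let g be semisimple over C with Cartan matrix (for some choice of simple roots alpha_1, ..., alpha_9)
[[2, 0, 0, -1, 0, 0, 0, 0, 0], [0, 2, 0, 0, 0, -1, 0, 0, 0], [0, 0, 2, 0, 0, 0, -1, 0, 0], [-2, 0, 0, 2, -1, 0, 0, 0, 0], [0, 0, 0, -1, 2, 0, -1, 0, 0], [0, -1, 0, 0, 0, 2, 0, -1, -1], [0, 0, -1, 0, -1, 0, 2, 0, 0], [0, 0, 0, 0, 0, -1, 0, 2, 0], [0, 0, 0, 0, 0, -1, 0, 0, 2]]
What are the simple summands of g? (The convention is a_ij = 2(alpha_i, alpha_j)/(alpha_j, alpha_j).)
The diagram associated to this matrix has two connected components: the simple roots {alpha_1, alpha_3, alpha_4, alpha_5, alpha_7} form a chain of 5 nodes with a double edge at one end; the terminal node there is the unique short simple root (B_5), and {alpha_2, alpha_6, alpha_8, alpha_9} form a chain of 2 nodes with a fork of two nodes at one end (D_4). A semisimple Lie algebra decomposes uniquely as the direct sum of simple ideals, one per connected component of its Dynkin diagram, so g ≅ B_5 ⊕ D_4 (dimension 55 + 28 = 83).

type B_5 + type D_4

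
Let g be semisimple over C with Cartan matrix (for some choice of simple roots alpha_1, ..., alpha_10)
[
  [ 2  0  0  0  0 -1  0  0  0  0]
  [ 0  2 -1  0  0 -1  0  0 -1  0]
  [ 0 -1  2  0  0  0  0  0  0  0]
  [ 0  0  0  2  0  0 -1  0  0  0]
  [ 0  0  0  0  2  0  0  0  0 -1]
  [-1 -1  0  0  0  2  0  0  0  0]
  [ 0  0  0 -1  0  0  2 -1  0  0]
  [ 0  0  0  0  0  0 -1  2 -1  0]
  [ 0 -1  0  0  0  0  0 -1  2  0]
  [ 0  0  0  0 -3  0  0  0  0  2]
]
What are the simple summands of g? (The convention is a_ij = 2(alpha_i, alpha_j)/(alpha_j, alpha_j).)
E_8 + G_2

The diagram associated to this matrix has two connected components: the simple roots {alpha_1, alpha_2, alpha_3, alpha_4, alpha_6, alpha_7, alpha_8, alpha_9} form a chain of 7 nodes with one extra node attached to the third node from one end (E_8), and {alpha_5, alpha_10} form two nodes joined by a triple edge (G_2). A semisimple Lie algebra decomposes uniquely as the direct sum of simple ideals, one per connected component of its Dynkin diagram, so g ≅ E_8 ⊕ G_2 (dimension 248 + 14 = 262).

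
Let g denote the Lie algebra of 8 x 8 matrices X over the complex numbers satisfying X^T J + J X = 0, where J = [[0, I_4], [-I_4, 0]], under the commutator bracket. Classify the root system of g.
This is sp(8), which has dimension 8(8+1)/2 = 36 and rank 8/2 = 4. In the classification of classical Lie algebras, the symplectic algebra sp(2n) has type C_n; here n = 4, so the Dynkin diagram is a chain of 4 nodes with a double edge at one end; the terminal node there is the unique long simple root (C_4). Hence the type is C_4.

C_4 (sp(8))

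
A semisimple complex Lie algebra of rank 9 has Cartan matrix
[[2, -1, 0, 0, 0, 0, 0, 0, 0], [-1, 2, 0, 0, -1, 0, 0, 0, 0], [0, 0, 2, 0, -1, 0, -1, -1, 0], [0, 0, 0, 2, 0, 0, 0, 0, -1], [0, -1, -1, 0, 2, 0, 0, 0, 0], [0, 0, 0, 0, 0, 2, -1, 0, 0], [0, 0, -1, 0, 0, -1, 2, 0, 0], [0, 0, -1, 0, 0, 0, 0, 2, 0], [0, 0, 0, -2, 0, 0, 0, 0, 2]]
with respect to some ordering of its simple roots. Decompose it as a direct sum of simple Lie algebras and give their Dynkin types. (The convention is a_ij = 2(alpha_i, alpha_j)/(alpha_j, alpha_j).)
The diagram associated to this matrix has two connected components: the simple roots {alpha_4, alpha_9} form a chain of 2 nodes with a double edge at one end; the terminal node there is the unique short simple root (B_2), and {alpha_1, alpha_2, alpha_3, alpha_5, alpha_6, alpha_7, alpha_8} form a chain of 6 nodes with one extra node attached to the third node from one end (E_7). A semisimple Lie algebra decomposes uniquely as the direct sum of simple ideals, one per connected component of its Dynkin diagram, so g ≅ B_2 ⊕ E_7 (dimension 10 + 133 = 143).

B_2 (so(5)) + E_7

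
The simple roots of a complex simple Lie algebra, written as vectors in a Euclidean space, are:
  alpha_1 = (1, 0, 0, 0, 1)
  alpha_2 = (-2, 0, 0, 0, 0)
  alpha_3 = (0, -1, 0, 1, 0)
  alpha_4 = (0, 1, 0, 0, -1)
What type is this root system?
Compute the Cartan integers a_ij = 2(alpha_i, alpha_j)/(alpha_j, alpha_j); the resulting 4x4 Cartan matrix is
[[2, -1, 0, -1], [-2, 2, 0, 0], [0, 0, 2, -1], [-1, 0, -1, 2]].
The roots have two lengths (squared-length ratio 2:1); the short ones are alpha_{1,3,4}. The associated Dynkin diagram is a chain of 4 nodes with a double edge at one end; the terminal node there is the unique long simple root (C_4), so the type is C_4 (the algebra sp(8)).

C4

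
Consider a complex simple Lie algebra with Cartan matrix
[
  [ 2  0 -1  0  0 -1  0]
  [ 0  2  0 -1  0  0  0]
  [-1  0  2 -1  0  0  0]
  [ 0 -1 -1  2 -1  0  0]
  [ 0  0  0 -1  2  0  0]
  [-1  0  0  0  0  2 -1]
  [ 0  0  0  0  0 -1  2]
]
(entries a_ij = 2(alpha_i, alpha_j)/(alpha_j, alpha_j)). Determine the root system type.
The matrix has rank 7 with 2's on the diagonal. Reading the off-diagonal entries as Dynkin edges (a single edge where a_ij = a_ji = -1; a double or triple edge where a_ij * a_ji = 2 or 3), the diagram is a chain of 5 nodes with a fork of two nodes at one end (D_7). One simple-root ordering that puts it in standard form is (alpha_7, alpha_6, alpha_1, alpha_3, alpha_4, alpha_2, alpha_5). So the algebra is type D_7, i.e. so(14).

D_7 (so(14))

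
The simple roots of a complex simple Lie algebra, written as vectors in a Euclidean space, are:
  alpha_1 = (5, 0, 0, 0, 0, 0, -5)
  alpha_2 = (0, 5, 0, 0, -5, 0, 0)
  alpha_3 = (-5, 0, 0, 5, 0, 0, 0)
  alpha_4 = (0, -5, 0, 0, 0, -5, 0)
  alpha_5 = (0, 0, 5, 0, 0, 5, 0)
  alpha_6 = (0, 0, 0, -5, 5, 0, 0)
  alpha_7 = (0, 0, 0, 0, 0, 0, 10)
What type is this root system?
C7

Compute the Cartan integers a_ij = 2(alpha_i, alpha_j)/(alpha_j, alpha_j); the resulting 7x7 Cartan matrix is
[[2, 0, -1, 0, 0, 0, -1], [0, 2, 0, -1, 0, -1, 0], [-1, 0, 2, 0, 0, -1, 0], [0, -1, 0, 2, -1, 0, 0], [0, 0, 0, -1, 2, 0, 0], [0, -1, -1, 0, 0, 2, 0], [-2, 0, 0, 0, 0, 0, 2]].
The roots have two lengths (squared-length ratio 2:1); the short ones are alpha_{1,2,3,4,5,6}. The associated Dynkin diagram is a chain of 7 nodes with a double edge at one end; the terminal node there is the unique long simple root (C_7), so the type is C_7 (the algebra sp(14)).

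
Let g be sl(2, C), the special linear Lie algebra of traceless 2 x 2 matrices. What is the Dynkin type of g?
This is sl(2), which has dimension 2^2 - 1 = 3 and rank 2 - 1 = 1 (a Cartan subalgebra is the diagonal traceless matrices). In the classification of classical Lie algebras, the special linear algebra sl(n+1) has type A_n; here n = 1, so the Dynkin diagram is a chain of 1 nodes with single edges (A_1). Hence the type is A_1.

A1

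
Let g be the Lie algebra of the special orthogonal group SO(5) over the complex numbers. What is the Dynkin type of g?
B2

This is so(5) with 5 odd, which has dimension 5(5-1)/2 = 10 and rank (5-1)/2 = 2. In the classification of classical Lie algebras, the orthogonal algebra so(2n+1) in an odd number of variables has type B_n; here n = 2, so the Dynkin diagram is a chain of 2 nodes with a double edge at one end; the terminal node there is the unique short simple root (B_2). Hence the type is B_2.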